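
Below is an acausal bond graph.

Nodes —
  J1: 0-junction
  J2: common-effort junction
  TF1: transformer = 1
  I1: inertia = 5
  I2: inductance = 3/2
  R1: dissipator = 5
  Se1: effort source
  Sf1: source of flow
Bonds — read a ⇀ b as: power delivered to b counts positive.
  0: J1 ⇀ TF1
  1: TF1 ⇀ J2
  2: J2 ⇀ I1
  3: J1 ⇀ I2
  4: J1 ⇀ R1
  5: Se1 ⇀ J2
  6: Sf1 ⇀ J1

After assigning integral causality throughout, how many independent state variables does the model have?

2  (I1, I2 all integral)

β5 →J2  (Se1: effort source, stroke at far end)
β6 →Sf1  (source Sf1 imposes f)
β1 →TF1  (J2 effort already set via bond 5)
β2 →I1  (J2 effort already set via bond 5)
β0 →J1  (through TF1, causality passes straight; one stroke at TF1)
β3 →I2  (J1: bond 0 brought effort, rest push out)
β4 →R1  (J1: bond 0 brought effort, rest push out)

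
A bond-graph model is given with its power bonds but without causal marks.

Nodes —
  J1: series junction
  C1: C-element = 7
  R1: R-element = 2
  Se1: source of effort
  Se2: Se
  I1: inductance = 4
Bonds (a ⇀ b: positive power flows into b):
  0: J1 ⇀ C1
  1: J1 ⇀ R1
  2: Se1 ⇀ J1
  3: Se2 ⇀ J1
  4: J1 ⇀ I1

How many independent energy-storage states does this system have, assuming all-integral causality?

b2 →J1  (source Se1 imposes e)
b3 →J1  (Se2 fixes effort; stroke away)
b0 →J1  (C1 integral (e out))
b4 →I1  (I1 outputs flow p/I1)
b1 →J1  (1-jn J1 has f-setter on 4)

2  (C1, I1 all integral)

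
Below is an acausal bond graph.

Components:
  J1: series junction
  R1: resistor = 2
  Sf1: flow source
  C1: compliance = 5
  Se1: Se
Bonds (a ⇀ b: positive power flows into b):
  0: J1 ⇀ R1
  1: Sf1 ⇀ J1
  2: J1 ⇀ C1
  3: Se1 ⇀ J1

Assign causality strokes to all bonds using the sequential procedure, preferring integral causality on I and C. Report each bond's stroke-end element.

#0 stroke→J1
#1 stroke→Sf1
#2 stroke→J1
#3 stroke→J1

β1 |Sf1  (Sf1: flow source, stroke at near end)
β3 |J1  (Se1: effort source, stroke at far end)
β0 |J1  (J1: bond 1 brought flow, rest push out)
β2 |J1  (J1: bond 1 brought flow, rest push out)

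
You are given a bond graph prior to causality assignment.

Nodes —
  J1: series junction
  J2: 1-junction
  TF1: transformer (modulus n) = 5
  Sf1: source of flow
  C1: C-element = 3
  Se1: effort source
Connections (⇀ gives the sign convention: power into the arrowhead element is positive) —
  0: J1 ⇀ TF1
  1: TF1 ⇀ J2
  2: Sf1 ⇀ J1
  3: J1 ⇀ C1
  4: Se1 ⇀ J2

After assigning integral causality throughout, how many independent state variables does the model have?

1  (C1 all integral)

β2 |Sf1  (Sf1: flow source, stroke at near end)
β4 |J2  (Se1 (Se) sets effort on bond)
β0 |J1  (J1 flow already set via bond 2)
β3 |J1  (1-jn J1 has f-setter on 2)
β1 |TF1  (J2 needs exactly one f-in)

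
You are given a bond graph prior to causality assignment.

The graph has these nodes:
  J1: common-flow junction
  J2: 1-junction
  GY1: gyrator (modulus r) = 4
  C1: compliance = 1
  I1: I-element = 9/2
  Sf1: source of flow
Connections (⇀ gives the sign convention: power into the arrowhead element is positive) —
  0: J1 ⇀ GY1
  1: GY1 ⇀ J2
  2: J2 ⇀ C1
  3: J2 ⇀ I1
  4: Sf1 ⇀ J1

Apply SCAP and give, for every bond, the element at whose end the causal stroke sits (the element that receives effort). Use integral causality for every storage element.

#4 stroke at Sf1  (source Sf1 imposes f)
#0 stroke at J1  (1-jn J1 has f-setter on 4)
#1 stroke at J2  (GY1: gyrator matches bond 0)
#2 stroke at J2  (prefer integral on C1)
#3 stroke at I1  (only one flow-in slot at J2)

#0 stroke→J1
#1 stroke→J2
#2 stroke→J2
#3 stroke→I1
#4 stroke→Sf1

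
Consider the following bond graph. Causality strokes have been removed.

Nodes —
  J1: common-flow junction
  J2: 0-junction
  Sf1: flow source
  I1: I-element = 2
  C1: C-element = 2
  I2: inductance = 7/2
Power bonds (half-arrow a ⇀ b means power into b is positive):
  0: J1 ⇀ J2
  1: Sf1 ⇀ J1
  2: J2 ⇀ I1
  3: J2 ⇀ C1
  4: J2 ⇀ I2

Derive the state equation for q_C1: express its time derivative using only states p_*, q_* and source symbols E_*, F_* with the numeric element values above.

dq_C1/dt = F_Sf1 - p_I1/2 - 2*p_I2/7

b1 stroke→Sf1  (Sf1: flow source, stroke at near end)
b0 stroke→J1  (1-jn J1 has f-setter on 1)
b2 stroke→I1  (I1 integral (f out))
b3 stroke→J2  (prefer integral on C1)
b4 stroke→I2  (J2 effort already set via bond 3)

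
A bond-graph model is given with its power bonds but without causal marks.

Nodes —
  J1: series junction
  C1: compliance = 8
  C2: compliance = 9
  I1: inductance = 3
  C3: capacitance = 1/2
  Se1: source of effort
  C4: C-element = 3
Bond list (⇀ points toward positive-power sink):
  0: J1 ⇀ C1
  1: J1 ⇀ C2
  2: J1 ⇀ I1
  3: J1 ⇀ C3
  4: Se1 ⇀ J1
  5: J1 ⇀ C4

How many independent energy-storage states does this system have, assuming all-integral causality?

bond 4 →J1  (Se1: effort source, stroke at far end)
bond 0 →J1  (prefer integral on C1)
bond 1 →J1  (C2 integral (e out))
bond 2 →I1  (I1: I, integral causality)
bond 3 →J1  (1-jn J1 has f-setter on 2)
bond 5 →J1  (1-jn J1 has f-setter on 2)

5  (C1, C2, C3, C4, I1 all integral)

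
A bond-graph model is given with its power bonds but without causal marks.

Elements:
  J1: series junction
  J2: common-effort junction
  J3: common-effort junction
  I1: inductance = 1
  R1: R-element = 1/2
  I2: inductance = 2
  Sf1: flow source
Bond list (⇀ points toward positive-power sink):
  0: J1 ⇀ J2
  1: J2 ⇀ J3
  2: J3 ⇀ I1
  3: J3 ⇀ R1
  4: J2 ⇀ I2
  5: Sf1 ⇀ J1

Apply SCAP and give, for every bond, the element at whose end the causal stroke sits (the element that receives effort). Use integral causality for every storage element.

b0 |J1
b1 |J2
b2 |I1
b3 |J3
b4 |I2
b5 |Sf1

b5 |Sf1  (Sf1: flow source, stroke at near end)
b0 |J1  (J1: bond 5 brought flow, rest push out)
b2 |I1  (I1: I, integral causality)
b4 |I2  (I2 outputs flow p/I2)
b1 |J2  (only one effort-in slot at J2)
b3 |J3  (closing 0-jn rule on J3)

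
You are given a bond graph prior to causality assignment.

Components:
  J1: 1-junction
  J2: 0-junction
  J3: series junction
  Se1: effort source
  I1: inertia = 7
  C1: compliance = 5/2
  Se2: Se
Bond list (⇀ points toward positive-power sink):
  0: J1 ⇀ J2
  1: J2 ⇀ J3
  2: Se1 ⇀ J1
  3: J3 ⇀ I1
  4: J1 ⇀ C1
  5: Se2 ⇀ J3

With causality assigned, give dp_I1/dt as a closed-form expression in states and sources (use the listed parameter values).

dp_I1/dt = E_Se1 + E_Se2 - 2*q_C1/5

bond 2 →J1  (source Se1 imposes e)
bond 5 →J3  (Se2 fixes effort; stroke away)
bond 3 →I1  (prefer integral on I1)
bond 1 →J3  (common-f at J3 fixed by 3)
bond 0 →J2  (J2 needs exactly one e-in)
bond 4 →J1  (J1 flow already set via bond 0)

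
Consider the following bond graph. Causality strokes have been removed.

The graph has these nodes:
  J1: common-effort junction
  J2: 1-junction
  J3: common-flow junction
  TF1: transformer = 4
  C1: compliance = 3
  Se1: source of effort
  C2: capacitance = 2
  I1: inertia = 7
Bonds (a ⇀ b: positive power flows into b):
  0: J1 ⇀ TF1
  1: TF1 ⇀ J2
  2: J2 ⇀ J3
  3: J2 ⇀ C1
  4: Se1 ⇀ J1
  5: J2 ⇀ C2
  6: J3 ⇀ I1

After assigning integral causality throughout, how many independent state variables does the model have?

3  (C1, C2, I1 all integral)

β4 →J1  (Se1: effort source, stroke at far end)
β0 →TF1  (J1: bond 4 brought effort, rest push out)
β1 →J2  (TF1: transformer flips bond 0)
β3 →J2  (C1: C, integral causality)
β5 →J2  (C2 integral (e out))
β2 →J3  (closing 1-jn rule on J2)
β6 →I1  (only one flow-in slot at J3)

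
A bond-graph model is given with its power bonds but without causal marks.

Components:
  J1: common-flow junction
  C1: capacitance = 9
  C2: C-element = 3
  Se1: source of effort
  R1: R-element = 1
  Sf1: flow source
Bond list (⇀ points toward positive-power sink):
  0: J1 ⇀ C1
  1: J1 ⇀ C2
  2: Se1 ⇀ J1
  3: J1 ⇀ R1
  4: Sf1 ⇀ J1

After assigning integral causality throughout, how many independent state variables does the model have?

2  (C1, C2 all integral)

b2 |J1  (Se1 (Se) sets effort on bond)
b4 |Sf1  (Sf1: flow source, stroke at near end)
b0 |J1  (common-f at J1 fixed by 4)
b1 |J1  (common-f at J1 fixed by 4)
b3 |J1  (J1 flow already set via bond 4)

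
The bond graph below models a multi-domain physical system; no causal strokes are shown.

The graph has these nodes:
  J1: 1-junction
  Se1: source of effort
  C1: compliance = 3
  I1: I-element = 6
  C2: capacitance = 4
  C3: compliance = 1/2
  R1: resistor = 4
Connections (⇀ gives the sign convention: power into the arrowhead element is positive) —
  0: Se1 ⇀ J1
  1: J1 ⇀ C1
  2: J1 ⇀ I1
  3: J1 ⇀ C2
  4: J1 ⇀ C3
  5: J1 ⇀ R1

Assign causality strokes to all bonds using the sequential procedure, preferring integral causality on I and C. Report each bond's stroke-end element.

b0 |J1  (source Se1 imposes e)
b1 |J1  (prefer integral on C1)
b2 |I1  (I1: I, integral causality)
b3 |J1  (1-jn J1 has f-setter on 2)
b4 |J1  (J1: bond 2 brought flow, rest push out)
b5 |J1  (J1 flow already set via bond 2)

bond 0 →J1
bond 1 →J1
bond 2 →I1
bond 3 →J1
bond 4 →J1
bond 5 →J1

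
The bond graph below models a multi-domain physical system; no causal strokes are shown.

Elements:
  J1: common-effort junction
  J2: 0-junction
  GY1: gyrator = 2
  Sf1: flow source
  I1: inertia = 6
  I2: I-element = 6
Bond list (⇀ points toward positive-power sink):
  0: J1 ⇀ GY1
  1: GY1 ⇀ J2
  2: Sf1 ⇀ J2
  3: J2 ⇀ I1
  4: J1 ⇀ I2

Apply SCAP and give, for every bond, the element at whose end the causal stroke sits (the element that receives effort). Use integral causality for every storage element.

bond 2 stroke→Sf1  (Sf1 (Sf) sets flow on bond)
bond 3 stroke→I1  (prefer integral on I1)
bond 1 stroke→J2  (only one effort-in slot at J2)
bond 0 stroke→J1  (through GY1, causality inverts; strokes same side of GY1)
bond 4 stroke→I2  (J1: bond 0 brought effort, rest push out)

#0 →J1
#1 →J2
#2 →Sf1
#3 →I1
#4 →I2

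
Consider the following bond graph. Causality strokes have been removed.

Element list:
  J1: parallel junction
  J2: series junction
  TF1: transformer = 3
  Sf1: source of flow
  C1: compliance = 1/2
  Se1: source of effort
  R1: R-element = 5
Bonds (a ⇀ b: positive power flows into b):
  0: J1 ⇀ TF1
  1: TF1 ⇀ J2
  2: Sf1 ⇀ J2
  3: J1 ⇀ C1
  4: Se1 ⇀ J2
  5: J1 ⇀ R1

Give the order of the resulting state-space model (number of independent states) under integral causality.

1  (C1 all integral)

#2 stroke at Sf1  (Sf1 fixes flow; stroke at Sf1)
#4 stroke at J2  (Se1 (Se) sets effort on bond)
#1 stroke at J2  (common-f at J2 fixed by 2)
#0 stroke at TF1  (TF TF1: opposite of bond 1)
#3 stroke at J1  (C1: C, integral causality)
#5 stroke at R1  (common-e at J1 fixed by 3)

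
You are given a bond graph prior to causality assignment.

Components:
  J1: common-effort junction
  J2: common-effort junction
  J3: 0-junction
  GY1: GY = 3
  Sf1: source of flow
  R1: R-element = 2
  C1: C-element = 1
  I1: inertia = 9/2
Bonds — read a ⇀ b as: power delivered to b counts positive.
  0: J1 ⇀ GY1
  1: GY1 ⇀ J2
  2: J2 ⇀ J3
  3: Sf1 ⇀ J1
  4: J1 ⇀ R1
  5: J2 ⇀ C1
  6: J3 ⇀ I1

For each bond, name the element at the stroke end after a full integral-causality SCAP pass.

#3 |Sf1  (source Sf1 imposes f)
#5 |J2  (C1 outputs effort q/C1)
#1 |GY1  (J2 effort already set via bond 5)
#2 |J3  (common-e at J2 fixed by 5)
#6 |I1  (J3: bond 2 brought effort, rest push out)
#0 |GY1  (GY1 both-in/both-out from 1)
#4 |J1  (J1 needs exactly one e-in)

#0 →GY1
#1 →GY1
#2 →J3
#3 →Sf1
#4 →J1
#5 →J2
#6 →I1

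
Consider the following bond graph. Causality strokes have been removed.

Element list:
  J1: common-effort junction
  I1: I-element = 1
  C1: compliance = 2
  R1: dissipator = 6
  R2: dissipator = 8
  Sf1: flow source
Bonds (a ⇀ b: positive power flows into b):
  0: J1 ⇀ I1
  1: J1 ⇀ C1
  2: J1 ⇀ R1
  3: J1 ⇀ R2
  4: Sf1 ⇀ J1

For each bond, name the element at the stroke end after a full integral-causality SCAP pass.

β0 →I1
β1 →J1
β2 →R1
β3 →R2
β4 →Sf1

#4 |Sf1  (Sf1 (Sf) sets flow on bond)
#0 |I1  (I1 integral (f out))
#1 |J1  (C1 integral (e out))
#2 |R1  (J1 effort already set via bond 1)
#3 |R2  (J1: bond 1 brought effort, rest push out)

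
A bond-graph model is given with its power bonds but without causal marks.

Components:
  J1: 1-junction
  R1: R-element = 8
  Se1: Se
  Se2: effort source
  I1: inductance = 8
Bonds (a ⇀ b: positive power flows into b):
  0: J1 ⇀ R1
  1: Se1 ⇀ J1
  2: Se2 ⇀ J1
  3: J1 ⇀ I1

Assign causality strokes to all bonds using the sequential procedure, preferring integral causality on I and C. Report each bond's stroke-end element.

#0 →J1
#1 →J1
#2 →J1
#3 →I1

bond 1 stroke at J1  (Se1 fixes effort; stroke away)
bond 2 stroke at J1  (Se2 fixes effort; stroke away)
bond 3 stroke at I1  (I1: I, integral causality)
bond 0 stroke at J1  (J1 flow already set via bond 3)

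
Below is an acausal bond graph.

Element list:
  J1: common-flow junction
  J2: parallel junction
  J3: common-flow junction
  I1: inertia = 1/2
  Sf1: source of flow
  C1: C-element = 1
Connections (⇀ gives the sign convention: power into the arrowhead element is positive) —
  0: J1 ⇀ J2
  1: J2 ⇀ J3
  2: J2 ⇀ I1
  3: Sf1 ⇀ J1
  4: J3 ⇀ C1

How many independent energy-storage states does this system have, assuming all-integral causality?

2  (C1, I1 all integral)

#3 stroke→Sf1  (Sf1: flow source, stroke at near end)
#0 stroke→J1  (1-jn J1 has f-setter on 3)
#2 stroke→I1  (prefer integral on I1)
#1 stroke→J2  (only one effort-in slot at J2)
#4 stroke→J3  (J3: bond 1 brought flow, rest push out)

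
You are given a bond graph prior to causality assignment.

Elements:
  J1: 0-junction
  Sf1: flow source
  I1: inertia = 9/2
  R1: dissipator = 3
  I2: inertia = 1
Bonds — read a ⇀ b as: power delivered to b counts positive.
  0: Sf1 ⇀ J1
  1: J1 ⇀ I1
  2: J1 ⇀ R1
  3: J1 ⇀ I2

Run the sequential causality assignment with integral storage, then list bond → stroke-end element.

#0 →Sf1  (Sf1 fixes flow; stroke at Sf1)
#1 →I1  (I1 outputs flow p/I1)
#3 →I2  (I2 integral (f out))
#2 →J1  (only one effort-in slot at J1)

b0 stroke→Sf1
b1 stroke→I1
b2 stroke→J1
b3 stroke→I2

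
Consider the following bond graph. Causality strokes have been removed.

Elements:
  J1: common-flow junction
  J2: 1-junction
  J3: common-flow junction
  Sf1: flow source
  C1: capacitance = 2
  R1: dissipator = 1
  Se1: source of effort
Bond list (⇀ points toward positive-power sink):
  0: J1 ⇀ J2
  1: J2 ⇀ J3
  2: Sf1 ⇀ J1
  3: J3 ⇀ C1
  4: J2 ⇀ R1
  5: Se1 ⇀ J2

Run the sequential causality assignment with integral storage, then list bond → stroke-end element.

b0 →J1
b1 →J2
b2 →Sf1
b3 →J3
b4 →J2
b5 →J2

#2 |Sf1  (source Sf1 imposes f)
#5 |J2  (Se1 (Se) sets effort on bond)
#0 |J1  (J1: bond 2 brought flow, rest push out)
#1 |J2  (common-f at J2 fixed by 0)
#4 |J2  (J2 flow already set via bond 0)
#3 |J3  (J3 flow already set via bond 1)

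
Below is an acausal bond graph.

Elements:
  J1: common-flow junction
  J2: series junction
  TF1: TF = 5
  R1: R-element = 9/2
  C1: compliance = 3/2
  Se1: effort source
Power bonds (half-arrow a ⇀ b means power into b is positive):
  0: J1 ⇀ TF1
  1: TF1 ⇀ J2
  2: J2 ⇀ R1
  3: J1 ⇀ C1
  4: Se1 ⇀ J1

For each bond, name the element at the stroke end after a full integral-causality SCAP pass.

b4 →J1  (source Se1 imposes e)
b3 →J1  (C1 integral (e out))
b0 →TF1  (J1: last free bond brings flow in)
b1 →J2  (TF1 one-in-one-out from 0)
b2 →R1  (J2: last free bond brings flow in)

β0 |TF1
β1 |J2
β2 |R1
β3 |J1
β4 |J1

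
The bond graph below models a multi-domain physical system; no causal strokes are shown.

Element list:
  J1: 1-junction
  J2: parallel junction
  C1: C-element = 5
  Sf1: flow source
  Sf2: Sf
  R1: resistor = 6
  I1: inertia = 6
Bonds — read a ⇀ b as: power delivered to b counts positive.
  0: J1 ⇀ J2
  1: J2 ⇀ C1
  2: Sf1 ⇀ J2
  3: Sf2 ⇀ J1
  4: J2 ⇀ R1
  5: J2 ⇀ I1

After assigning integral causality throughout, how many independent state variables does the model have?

2  (C1, I1 all integral)

β2 stroke→Sf1  (Sf1 fixes flow; stroke at Sf1)
β3 stroke→Sf2  (Sf2 fixes flow; stroke at Sf2)
β0 stroke→J1  (J1: bond 3 brought flow, rest push out)
β1 stroke→J2  (prefer integral on C1)
β4 stroke→R1  (J2: bond 1 brought effort, rest push out)
β5 stroke→I1  (0-jn J2 has e-setter on 1)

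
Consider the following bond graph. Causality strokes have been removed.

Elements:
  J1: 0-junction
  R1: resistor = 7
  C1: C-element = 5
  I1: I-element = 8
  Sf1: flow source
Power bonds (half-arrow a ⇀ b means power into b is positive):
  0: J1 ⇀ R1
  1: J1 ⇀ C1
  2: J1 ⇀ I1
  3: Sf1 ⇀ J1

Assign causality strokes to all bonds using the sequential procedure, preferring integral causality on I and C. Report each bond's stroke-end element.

β3 stroke→Sf1  (Sf1 (Sf) sets flow on bond)
β1 stroke→J1  (C1: C, integral causality)
β0 stroke→R1  (0-jn J1 has e-setter on 1)
β2 stroke→I1  (0-jn J1 has e-setter on 1)

b0 →R1
b1 →J1
b2 →I1
b3 →Sf1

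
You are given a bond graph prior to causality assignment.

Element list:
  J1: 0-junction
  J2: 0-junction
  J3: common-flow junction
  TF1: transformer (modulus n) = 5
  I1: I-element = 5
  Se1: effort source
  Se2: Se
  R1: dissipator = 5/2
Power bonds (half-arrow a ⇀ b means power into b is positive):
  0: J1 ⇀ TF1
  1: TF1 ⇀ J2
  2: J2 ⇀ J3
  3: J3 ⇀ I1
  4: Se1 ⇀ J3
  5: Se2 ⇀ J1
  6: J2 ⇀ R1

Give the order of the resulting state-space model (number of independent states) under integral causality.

b4 →J3  (source Se1 imposes e)
b5 →J1  (source Se2 imposes e)
b0 →TF1  (J1 effort already set via bond 5)
b1 →J2  (TF1: transformer flips bond 0)
b2 →J3  (0-jn J2 has e-setter on 1)
b6 →R1  (common-e at J2 fixed by 1)
b3 →I1  (only one flow-in slot at J3)

1  (I1 all integral)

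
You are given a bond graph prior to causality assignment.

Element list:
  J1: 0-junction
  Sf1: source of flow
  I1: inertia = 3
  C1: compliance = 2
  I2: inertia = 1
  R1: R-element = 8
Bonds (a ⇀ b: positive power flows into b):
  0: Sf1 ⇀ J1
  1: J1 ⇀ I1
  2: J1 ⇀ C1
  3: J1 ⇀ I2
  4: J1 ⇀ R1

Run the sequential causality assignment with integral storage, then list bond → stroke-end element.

bond 0 |Sf1  (Sf1 fixes flow; stroke at Sf1)
bond 1 |I1  (I1: I, integral causality)
bond 2 |J1  (prefer integral on C1)
bond 3 |I2  (0-jn J1 has e-setter on 2)
bond 4 |R1  (J1: bond 2 brought effort, rest push out)

β0 |Sf1
β1 |I1
β2 |J1
β3 |I2
β4 |R1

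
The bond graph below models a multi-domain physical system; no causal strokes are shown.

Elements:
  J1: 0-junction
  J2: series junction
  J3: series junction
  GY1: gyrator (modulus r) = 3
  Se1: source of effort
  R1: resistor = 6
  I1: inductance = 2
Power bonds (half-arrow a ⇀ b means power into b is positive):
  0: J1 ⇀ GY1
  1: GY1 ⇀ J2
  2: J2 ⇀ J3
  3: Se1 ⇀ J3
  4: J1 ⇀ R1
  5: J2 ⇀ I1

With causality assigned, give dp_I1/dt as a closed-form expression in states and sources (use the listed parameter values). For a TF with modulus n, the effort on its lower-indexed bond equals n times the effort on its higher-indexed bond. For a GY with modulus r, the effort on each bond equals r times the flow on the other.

dp_I1/dt = E_Se1 - 3*p_I1/4

b3 stroke→J3  (Se1 (Se) sets effort on bond)
b2 stroke→J2  (J3: last free bond brings flow in)
b5 stroke→I1  (prefer integral on I1)
b1 stroke→J2  (J2 flow already set via bond 5)
b0 stroke→J1  (GY1: gyrator matches bond 1)
b4 stroke→R1  (0-jn J1 has e-setter on 0)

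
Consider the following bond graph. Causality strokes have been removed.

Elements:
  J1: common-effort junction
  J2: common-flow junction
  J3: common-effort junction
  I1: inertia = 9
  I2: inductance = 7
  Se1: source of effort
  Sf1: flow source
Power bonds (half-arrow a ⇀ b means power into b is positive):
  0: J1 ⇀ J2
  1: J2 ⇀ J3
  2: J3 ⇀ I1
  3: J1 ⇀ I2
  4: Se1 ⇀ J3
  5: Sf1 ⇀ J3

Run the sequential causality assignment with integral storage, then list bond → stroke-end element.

#4 stroke→J3  (source Se1 imposes e)
#5 stroke→Sf1  (Sf1 (Sf) sets flow on bond)
#1 stroke→J2  (0-jn J3 has e-setter on 4)
#2 stroke→I1  (J3 effort already set via bond 4)
#0 stroke→J1  (J2: last free bond brings flow in)
#3 stroke→I2  (0-jn J1 has e-setter on 0)

bond 0 →J1
bond 1 →J2
bond 2 →I1
bond 3 →I2
bond 4 →J3
bond 5 →Sf1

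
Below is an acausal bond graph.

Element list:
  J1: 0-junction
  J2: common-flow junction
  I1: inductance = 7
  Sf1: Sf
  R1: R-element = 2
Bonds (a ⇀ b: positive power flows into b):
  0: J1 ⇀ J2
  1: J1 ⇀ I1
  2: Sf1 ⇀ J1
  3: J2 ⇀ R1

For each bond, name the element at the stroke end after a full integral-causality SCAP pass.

bond 0 |J1
bond 1 |I1
bond 2 |Sf1
bond 3 |J2

β2 stroke at Sf1  (source Sf1 imposes f)
β1 stroke at I1  (I1: I, integral causality)
β0 stroke at J1  (J1: last free bond brings effort in)
β3 stroke at J2  (J2 flow already set via bond 0)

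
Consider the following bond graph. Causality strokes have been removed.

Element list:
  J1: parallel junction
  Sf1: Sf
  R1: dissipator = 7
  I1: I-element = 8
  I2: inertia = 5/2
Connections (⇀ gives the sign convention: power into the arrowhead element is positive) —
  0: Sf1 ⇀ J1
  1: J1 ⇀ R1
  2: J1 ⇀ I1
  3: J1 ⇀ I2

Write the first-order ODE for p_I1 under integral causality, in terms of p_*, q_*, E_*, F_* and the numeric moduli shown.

dp_I1/dt = 7*F_Sf1 - 7*p_I1/8 - 14*p_I2/5

β0 →Sf1  (Sf1 fixes flow; stroke at Sf1)
β2 →I1  (prefer integral on I1)
β3 →I2  (I2 outputs flow p/I2)
β1 →J1  (closing 0-jn rule on J1)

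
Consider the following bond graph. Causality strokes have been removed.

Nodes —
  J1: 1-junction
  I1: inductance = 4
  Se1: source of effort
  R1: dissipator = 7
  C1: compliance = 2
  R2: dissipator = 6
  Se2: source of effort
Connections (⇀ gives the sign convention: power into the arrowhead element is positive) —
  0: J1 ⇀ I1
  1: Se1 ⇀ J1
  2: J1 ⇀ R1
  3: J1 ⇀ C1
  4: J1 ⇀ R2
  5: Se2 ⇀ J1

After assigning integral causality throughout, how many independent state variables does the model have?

β1 stroke→J1  (Se1 (Se) sets effort on bond)
β5 stroke→J1  (Se2 (Se) sets effort on bond)
β0 stroke→I1  (prefer integral on I1)
β2 stroke→J1  (1-jn J1 has f-setter on 0)
β3 stroke→J1  (1-jn J1 has f-setter on 0)
β4 stroke→J1  (1-jn J1 has f-setter on 0)

2  (C1, I1 all integral)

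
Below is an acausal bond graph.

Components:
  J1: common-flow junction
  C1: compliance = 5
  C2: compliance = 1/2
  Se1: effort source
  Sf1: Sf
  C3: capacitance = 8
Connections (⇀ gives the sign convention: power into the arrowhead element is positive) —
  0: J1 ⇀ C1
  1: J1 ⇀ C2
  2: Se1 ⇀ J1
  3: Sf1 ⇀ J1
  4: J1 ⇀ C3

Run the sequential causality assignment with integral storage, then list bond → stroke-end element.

β2 →J1  (Se1: effort source, stroke at far end)
β3 →Sf1  (Sf1: flow source, stroke at near end)
β0 →J1  (J1 flow already set via bond 3)
β1 →J1  (J1: bond 3 brought flow, rest push out)
β4 →J1  (1-jn J1 has f-setter on 3)

bond 0 |J1
bond 1 |J1
bond 2 |J1
bond 3 |Sf1
bond 4 |J1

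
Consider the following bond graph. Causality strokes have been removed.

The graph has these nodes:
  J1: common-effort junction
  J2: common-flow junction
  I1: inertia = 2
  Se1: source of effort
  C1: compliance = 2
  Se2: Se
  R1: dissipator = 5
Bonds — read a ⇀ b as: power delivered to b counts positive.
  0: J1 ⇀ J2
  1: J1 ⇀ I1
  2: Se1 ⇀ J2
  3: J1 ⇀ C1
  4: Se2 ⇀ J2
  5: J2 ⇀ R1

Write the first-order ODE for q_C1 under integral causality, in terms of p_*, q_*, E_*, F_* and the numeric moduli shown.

b2 stroke→J2  (Se1 fixes effort; stroke away)
b4 stroke→J2  (source Se2 imposes e)
b1 stroke→I1  (prefer integral on I1)
b3 stroke→J1  (prefer integral on C1)
b0 stroke→J2  (J1 effort already set via bond 3)
b5 stroke→R1  (J2 needs exactly one f-in)

dq_C1/dt = -E_Se1/5 - E_Se2/5 - p_I1/2 - q_C1/10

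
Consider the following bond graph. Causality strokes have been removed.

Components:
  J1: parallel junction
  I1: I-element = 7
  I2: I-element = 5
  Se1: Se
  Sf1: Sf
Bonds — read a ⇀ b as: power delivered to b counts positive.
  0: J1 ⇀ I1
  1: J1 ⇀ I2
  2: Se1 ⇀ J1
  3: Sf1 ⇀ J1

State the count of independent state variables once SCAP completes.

2  (I1, I2 all integral)

#2 →J1  (Se1 (Se) sets effort on bond)
#3 →Sf1  (Sf1: flow source, stroke at near end)
#0 →I1  (common-e at J1 fixed by 2)
#1 →I2  (J1: bond 2 brought effort, rest push out)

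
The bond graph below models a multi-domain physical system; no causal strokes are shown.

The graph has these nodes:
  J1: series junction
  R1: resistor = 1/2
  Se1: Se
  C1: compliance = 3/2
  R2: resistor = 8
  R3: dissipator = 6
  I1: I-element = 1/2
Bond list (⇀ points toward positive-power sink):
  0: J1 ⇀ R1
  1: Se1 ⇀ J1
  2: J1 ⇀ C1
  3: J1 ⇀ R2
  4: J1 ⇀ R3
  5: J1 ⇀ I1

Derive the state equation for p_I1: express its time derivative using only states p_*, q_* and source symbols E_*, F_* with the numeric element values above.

dp_I1/dt = E_Se1 - 29*p_I1 - 2*q_C1/3

#1 →J1  (Se1 (Se) sets effort on bond)
#2 →J1  (prefer integral on C1)
#5 →I1  (prefer integral on I1)
#0 →J1  (common-f at J1 fixed by 5)
#3 →J1  (J1 flow already set via bond 5)
#4 →J1  (J1 flow already set via bond 5)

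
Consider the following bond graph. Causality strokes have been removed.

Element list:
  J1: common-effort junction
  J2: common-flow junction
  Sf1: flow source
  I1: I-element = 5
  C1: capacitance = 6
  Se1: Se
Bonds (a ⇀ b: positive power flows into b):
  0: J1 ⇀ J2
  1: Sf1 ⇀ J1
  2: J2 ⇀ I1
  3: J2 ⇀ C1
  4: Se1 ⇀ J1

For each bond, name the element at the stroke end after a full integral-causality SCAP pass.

β1 stroke→Sf1  (Sf1 fixes flow; stroke at Sf1)
β4 stroke→J1  (source Se1 imposes e)
β0 stroke→J2  (J1: bond 4 brought effort, rest push out)
β2 stroke→I1  (I1: I, integral causality)
β3 stroke→J2  (J2: bond 2 brought flow, rest push out)

bond 0 stroke at J2
bond 1 stroke at Sf1
bond 2 stroke at I1
bond 3 stroke at J2
bond 4 stroke at J1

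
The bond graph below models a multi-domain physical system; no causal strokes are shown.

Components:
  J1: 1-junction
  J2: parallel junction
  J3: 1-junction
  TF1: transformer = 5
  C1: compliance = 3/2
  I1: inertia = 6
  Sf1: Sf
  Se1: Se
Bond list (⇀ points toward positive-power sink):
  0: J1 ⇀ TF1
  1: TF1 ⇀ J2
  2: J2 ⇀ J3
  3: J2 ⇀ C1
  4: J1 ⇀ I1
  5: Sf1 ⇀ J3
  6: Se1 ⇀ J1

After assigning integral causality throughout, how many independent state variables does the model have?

2  (C1, I1 all integral)

b5 stroke at Sf1  (Sf1 fixes flow; stroke at Sf1)
b6 stroke at J1  (Se1: effort source, stroke at far end)
b2 stroke at J3  (common-f at J3 fixed by 5)
b3 stroke at J2  (C1 integral (e out))
b1 stroke at TF1  (common-e at J2 fixed by 3)
b0 stroke at J1  (TF TF1: opposite of bond 1)
b4 stroke at I1  (J1: last free bond brings flow in)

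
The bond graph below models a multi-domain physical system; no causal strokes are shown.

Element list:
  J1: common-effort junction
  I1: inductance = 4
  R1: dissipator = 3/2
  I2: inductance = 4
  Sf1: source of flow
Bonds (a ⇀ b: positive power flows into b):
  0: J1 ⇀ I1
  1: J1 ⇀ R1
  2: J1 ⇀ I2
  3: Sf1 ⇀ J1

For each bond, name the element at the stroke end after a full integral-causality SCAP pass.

#3 stroke→Sf1  (Sf1: flow source, stroke at near end)
#0 stroke→I1  (I1 outputs flow p/I1)
#2 stroke→I2  (I2 integral (f out))
#1 stroke→J1  (J1 needs exactly one e-in)

b0 →I1
b1 →J1
b2 →I2
b3 →Sf1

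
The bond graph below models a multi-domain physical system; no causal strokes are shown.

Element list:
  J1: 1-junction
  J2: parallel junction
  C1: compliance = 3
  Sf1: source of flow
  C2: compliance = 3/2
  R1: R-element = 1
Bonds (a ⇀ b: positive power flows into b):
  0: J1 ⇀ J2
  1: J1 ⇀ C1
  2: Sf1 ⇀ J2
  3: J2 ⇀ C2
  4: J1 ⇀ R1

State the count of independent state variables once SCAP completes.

β2 →Sf1  (Sf1 (Sf) sets flow on bond)
β1 →J1  (C1 outputs effort q/C1)
β3 →J2  (C2 integral (e out))
β0 →J1  (common-e at J2 fixed by 3)
β4 →R1  (closing 1-jn rule on J1)

2  (C1, C2 all integral)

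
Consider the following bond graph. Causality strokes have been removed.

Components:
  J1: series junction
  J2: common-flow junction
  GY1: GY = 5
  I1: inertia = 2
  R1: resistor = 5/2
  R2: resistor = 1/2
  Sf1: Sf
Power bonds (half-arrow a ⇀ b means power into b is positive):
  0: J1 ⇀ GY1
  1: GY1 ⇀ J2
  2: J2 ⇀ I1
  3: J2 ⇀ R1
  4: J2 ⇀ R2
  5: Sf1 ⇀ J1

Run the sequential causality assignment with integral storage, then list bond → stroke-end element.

b5 →Sf1  (Sf1 (Sf) sets flow on bond)
b0 →J1  (common-f at J1 fixed by 5)
b1 →J2  (GY1 both-in/both-out from 0)
b2 →I1  (prefer integral on I1)
b3 →J2  (J2 flow already set via bond 2)
b4 →J2  (common-f at J2 fixed by 2)

b0 stroke→J1
b1 stroke→J2
b2 stroke→I1
b3 stroke→J2
b4 stroke→J2
b5 stroke→Sf1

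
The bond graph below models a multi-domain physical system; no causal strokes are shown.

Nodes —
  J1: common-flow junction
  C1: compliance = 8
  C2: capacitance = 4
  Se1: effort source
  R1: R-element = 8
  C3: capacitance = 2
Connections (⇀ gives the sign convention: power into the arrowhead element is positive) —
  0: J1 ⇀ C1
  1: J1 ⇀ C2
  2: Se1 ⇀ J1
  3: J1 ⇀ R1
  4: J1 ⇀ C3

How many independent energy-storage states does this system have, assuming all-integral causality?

#2 →J1  (Se1 fixes effort; stroke away)
#0 →J1  (C1 outputs effort q/C1)
#1 →J1  (C2 outputs effort q/C2)
#4 →J1  (C3 integral (e out))
#3 →R1  (J1 needs exactly one f-in)

3  (C1, C2, C3 all integral)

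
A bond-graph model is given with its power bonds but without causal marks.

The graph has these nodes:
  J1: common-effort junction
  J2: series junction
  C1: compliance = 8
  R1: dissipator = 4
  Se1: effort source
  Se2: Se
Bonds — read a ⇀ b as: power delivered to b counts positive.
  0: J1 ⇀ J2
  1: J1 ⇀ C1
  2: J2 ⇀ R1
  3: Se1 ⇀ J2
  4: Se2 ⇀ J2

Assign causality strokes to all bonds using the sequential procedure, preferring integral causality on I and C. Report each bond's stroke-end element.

bond 3 →J2  (Se1: effort source, stroke at far end)
bond 4 →J2  (Se2: effort source, stroke at far end)
bond 1 →J1  (C1 outputs effort q/C1)
bond 0 →J2  (J1: bond 1 brought effort, rest push out)
bond 2 →R1  (only one flow-in slot at J2)

bond 0 →J2
bond 1 →J1
bond 2 →R1
bond 3 →J2
bond 4 →J2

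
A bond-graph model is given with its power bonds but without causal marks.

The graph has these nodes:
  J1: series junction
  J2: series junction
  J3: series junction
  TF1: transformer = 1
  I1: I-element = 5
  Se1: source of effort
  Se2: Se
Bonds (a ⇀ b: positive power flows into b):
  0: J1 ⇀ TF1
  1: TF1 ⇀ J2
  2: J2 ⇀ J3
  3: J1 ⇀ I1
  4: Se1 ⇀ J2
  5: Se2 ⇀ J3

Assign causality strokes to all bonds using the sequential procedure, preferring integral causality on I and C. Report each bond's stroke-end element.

β0 stroke at J1
β1 stroke at TF1
β2 stroke at J2
β3 stroke at I1
β4 stroke at J2
β5 stroke at J3

#4 stroke at J2  (Se1 fixes effort; stroke away)
#5 stroke at J3  (Se2: effort source, stroke at far end)
#2 stroke at J2  (J3 needs exactly one f-in)
#1 stroke at TF1  (only one flow-in slot at J2)
#0 stroke at J1  (through TF1, causality passes straight; one stroke at TF1)
#3 stroke at I1  (J1 needs exactly one f-in)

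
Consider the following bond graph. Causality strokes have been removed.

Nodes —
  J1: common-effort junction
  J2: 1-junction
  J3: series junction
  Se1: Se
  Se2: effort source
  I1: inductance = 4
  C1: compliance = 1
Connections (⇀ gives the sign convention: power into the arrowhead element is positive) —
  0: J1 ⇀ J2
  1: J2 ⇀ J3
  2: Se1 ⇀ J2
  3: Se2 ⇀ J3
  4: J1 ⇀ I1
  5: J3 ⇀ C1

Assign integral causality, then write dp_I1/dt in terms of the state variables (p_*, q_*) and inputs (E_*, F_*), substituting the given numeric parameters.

dp_I1/dt = -E_Se1 - E_Se2 + q_C1

#2 stroke at J2  (Se1 (Se) sets effort on bond)
#3 stroke at J3  (Se2 (Se) sets effort on bond)
#4 stroke at I1  (I1: I, integral causality)
#0 stroke at J1  (only one effort-in slot at J1)
#1 stroke at J2  (common-f at J2 fixed by 0)
#5 stroke at J3  (J3: bond 1 brought flow, rest push out)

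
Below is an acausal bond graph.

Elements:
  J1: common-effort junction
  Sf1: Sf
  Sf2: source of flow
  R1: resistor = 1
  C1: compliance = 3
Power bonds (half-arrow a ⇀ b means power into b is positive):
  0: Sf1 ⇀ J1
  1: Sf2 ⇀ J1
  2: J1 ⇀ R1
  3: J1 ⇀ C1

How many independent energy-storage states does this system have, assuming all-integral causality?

#0 stroke→Sf1  (Sf1 (Sf) sets flow on bond)
#1 stroke→Sf2  (Sf2 (Sf) sets flow on bond)
#3 stroke→J1  (C1 integral (e out))
#2 stroke→R1  (J1: bond 3 brought effort, rest push out)

1  (C1 all integral)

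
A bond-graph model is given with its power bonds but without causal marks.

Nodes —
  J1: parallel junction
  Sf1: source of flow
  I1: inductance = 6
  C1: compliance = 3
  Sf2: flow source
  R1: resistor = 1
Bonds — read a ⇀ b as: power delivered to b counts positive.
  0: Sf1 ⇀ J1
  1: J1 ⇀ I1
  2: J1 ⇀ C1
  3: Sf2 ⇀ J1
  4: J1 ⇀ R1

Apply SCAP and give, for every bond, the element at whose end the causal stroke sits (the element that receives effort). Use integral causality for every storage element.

bond 0 stroke at Sf1
bond 1 stroke at I1
bond 2 stroke at J1
bond 3 stroke at Sf2
bond 4 stroke at R1

bond 0 stroke at Sf1  (Sf1 fixes flow; stroke at Sf1)
bond 3 stroke at Sf2  (source Sf2 imposes f)
bond 1 stroke at I1  (I1: I, integral causality)
bond 2 stroke at J1  (C1 outputs effort q/C1)
bond 4 stroke at R1  (0-jn J1 has e-setter on 2)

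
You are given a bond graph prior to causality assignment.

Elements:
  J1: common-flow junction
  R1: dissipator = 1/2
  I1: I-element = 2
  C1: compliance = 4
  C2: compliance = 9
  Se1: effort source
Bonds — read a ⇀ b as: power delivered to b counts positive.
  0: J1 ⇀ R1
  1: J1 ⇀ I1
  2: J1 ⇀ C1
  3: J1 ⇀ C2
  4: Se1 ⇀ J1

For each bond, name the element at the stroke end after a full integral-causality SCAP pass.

β0 |J1
β1 |I1
β2 |J1
β3 |J1
β4 |J1

β4 →J1  (Se1: effort source, stroke at far end)
β1 →I1  (I1 integral (f out))
β0 →J1  (J1 flow already set via bond 1)
β2 →J1  (common-f at J1 fixed by 1)
β3 →J1  (J1 flow already set via bond 1)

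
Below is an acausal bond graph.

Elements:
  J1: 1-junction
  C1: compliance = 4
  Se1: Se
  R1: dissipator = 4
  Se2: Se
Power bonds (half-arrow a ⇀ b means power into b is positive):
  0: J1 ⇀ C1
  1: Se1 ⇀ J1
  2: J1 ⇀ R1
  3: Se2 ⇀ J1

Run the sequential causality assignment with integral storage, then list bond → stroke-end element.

bond 0 →J1
bond 1 →J1
bond 2 →R1
bond 3 →J1

b1 →J1  (Se1 fixes effort; stroke away)
b3 →J1  (Se2 (Se) sets effort on bond)
b0 →J1  (C1 outputs effort q/C1)
b2 →R1  (closing 1-jn rule on J1)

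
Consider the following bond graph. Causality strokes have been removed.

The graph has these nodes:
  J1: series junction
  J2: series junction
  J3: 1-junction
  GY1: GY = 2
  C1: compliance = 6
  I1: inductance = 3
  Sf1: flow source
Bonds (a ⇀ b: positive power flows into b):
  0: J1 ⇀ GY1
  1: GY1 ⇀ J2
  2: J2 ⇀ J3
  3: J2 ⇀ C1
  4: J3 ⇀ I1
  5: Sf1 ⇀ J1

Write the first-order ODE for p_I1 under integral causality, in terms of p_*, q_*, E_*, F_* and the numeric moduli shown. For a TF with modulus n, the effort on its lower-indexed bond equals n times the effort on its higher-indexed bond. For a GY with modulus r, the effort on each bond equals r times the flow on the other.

#5 |Sf1  (source Sf1 imposes f)
#0 |J1  (common-f at J1 fixed by 5)
#1 |J2  (through GY1, causality inverts; strokes same side of GY1)
#3 |J2  (C1 integral (e out))
#2 |J3  (J2 needs exactly one f-in)
#4 |I1  (closing 1-jn rule on J3)

dp_I1/dt = 2*F_Sf1 - q_C1/6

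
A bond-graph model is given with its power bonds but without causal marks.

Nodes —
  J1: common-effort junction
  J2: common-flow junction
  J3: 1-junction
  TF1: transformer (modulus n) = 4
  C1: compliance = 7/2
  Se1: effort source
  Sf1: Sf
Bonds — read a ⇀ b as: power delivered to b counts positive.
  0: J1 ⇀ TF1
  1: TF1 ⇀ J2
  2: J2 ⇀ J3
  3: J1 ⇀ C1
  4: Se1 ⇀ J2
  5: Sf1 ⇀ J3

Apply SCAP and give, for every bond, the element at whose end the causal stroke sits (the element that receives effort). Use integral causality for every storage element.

β0 |TF1
β1 |J2
β2 |J3
β3 |J1
β4 |J2
β5 |Sf1

β4 →J2  (Se1 fixes effort; stroke away)
β5 →Sf1  (source Sf1 imposes f)
β2 →J3  (common-f at J3 fixed by 5)
β1 →J2  (common-f at J2 fixed by 2)
β0 →TF1  (TF1: transformer flips bond 1)
β3 →J1  (J1 needs exactly one e-in)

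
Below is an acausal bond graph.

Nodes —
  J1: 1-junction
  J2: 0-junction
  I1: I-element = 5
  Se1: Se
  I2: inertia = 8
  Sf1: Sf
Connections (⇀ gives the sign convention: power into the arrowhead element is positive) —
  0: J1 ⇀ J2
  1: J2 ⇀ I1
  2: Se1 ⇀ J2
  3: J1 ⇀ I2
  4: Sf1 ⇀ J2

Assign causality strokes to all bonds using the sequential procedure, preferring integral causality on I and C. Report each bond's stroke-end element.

#2 |J2  (Se1 fixes effort; stroke away)
#4 |Sf1  (Sf1 fixes flow; stroke at Sf1)
#0 |J1  (common-e at J2 fixed by 2)
#1 |I1  (0-jn J2 has e-setter on 2)
#3 |I2  (J1 needs exactly one f-in)

β0 →J1
β1 →I1
β2 →J2
β3 →I2
β4 →Sf1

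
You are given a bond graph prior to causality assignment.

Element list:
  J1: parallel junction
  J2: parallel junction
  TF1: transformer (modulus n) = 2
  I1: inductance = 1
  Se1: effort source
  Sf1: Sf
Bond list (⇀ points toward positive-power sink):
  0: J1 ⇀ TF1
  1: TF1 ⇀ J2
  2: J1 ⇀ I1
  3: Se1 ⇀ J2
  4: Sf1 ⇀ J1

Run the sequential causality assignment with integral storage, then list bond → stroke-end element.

β3 →J2  (source Se1 imposes e)
β4 →Sf1  (Sf1 (Sf) sets flow on bond)
β1 →TF1  (J2 effort already set via bond 3)
β0 →J1  (TF1: transformer flips bond 1)
β2 →I1  (0-jn J1 has e-setter on 0)

#0 stroke→J1
#1 stroke→TF1
#2 stroke→I1
#3 stroke→J2
#4 stroke→Sf1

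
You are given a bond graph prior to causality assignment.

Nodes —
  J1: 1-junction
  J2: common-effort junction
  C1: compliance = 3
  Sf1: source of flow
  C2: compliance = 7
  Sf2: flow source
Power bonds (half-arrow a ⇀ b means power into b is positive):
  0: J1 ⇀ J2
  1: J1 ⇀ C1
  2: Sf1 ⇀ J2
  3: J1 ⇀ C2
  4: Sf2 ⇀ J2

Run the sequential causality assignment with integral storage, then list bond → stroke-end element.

β0 stroke at J2
β1 stroke at J1
β2 stroke at Sf1
β3 stroke at J1
β4 stroke at Sf2

b2 |Sf1  (Sf1 fixes flow; stroke at Sf1)
b4 |Sf2  (Sf2 (Sf) sets flow on bond)
b0 |J2  (J2 needs exactly one e-in)
b1 |J1  (common-f at J1 fixed by 0)
b3 |J1  (common-f at J1 fixed by 0)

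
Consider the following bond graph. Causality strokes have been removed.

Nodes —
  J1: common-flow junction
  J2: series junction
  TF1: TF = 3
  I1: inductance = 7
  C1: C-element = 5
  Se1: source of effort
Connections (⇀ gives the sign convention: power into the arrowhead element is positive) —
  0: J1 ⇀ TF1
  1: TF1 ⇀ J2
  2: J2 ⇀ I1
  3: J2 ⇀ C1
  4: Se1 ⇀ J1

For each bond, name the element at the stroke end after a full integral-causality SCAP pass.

bond 4 stroke at J1  (Se1 fixes effort; stroke away)
bond 0 stroke at TF1  (only one flow-in slot at J1)
bond 1 stroke at J2  (TF1: transformer flips bond 0)
bond 2 stroke at I1  (prefer integral on I1)
bond 3 stroke at J2  (J2: bond 2 brought flow, rest push out)

bond 0 stroke at TF1
bond 1 stroke at J2
bond 2 stroke at I1
bond 3 stroke at J2
bond 4 stroke at J1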